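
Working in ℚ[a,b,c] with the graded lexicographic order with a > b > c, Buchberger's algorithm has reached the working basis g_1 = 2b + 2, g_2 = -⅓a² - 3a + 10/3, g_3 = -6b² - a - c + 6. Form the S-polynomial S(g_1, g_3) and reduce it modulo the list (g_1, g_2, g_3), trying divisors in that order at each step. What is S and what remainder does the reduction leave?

lcm(LM(g_1), LM(g_3)) = b².
S = (lcm/LT(g_1))·g_1 − (lcm/LT(g_3))·g_3 = -⅙a + b - ⅙c + 1.
Reduce S modulo (g_1, g_2, g_3) in that order:
  leading term a: no divisor's leading term divides it; move -⅙a to the remainder.
  leading term b: subtract (½)·g_1 from b - ⅙c + 1 → -⅙c
  leading term c: no divisor's leading term divides it; move -⅙c to the remainder.
The remainder -⅙a - ⅙c is nonzero, so it would be added as the next basis element.

S(g_1, g_3) = -⅙a + b - ⅙c + 1; remainder on division = -⅙a - ⅙c.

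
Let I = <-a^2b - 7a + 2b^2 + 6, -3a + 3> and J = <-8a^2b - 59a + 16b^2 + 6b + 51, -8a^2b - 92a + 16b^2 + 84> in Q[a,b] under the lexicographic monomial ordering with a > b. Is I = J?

No, the ideals differ.

Two ideals are equal iff their reduced Gröbner bases coincide (the reduced basis is unique for a fixed ordering).
Buchberger on the first generating set:
f_1 = -a^2b - 7a + 2b^2 + 6, LT = a^2b.
f_2 = -3a + 3, LT = a.

S(f_1,f_2): lcm = a^2b. S = ab + 7a - 2b^2 - 6.
  leading term ab: subtract (-1/3b)·f_2 from ab + 7a - 2b^2 - 6 → 7a - 2b^2 + b - 6
  leading term a: subtract (-7/3)·f_2 from 7a - 2b^2 + b - 6 → -2b^2 + b + 1
  leading term b^2: no divisor's leading term divides it; move -2b^2 to the remainder.
  leading term b: no divisor's leading term divides it; move b to the remainder.
  leading term 1: no divisor's leading term divides it; move 1 to the remainder.
  remainder -2b^2 + b + 1 ≠ 0; add g_3 = -2b^2 + b + 1 to the basis.

S(f_1,g_3): lcm = a^2b^2. S = 1/2a^2b + 1/2a^2 + 7ab - 2b^3 - 6b.
  leading term a^2b: subtract (-1/2)·f_1 from 1/2a^2b + 1/2a^2 + 7ab - 2b^3 - 6b → 1/2a^2 + 7ab - 7/2a - 2b^3 + b^2 - 6b + 3
  leading term a^2: subtract (-1/6a)·f_2 from 1/2a^2 + 7ab - 7/2a - 2b^3 + b^2 - 6b + 3 → 7ab - 3a - 2b^3 + b^2 - 6b + 3
  leading term ab: subtract (-7/3b)·f_2 from 7ab - 3a - 2b^3 + b^2 - 6b + 3 → -3a - 2b^3 + b^2 + b + 3
  leading term a: subtract (1)·f_2 from -3a - 2b^3 + b^2 + b + 3 → -2b^3 + b^2 + b
  leading term b^3: subtract (b)·g_3 from -2b^3 + b^2 + b → 0
  remainder 0.

S(f_2,g_3): leading monomials are coprime, so the S-polynomial reduces to 0 (Buchberger's first criterion).
Every S-polynomial of the final basis reduces to 0, so we have a Gröbner basis.
Inter-reduce: drop elements whose leading term is divisible by another's, tail-reduce, and make monic.
Reduced Gröbner basis: {a - 1, b^2 - 1/2b - 1/2}.

Buchberger on the second generating set:
h_1 = -8a^2b - 59a + 16b^2 + 6b + 51, LT = a^2b.
h_2 = -8a^2b - 92a + 16b^2 + 84, LT = a^2b.

S(h_1,h_2): lcm = a^2b. S = -33/8a - 3/4b + 33/8.
  leading term a: no divisor's leading term divides it; move -33/8a to the remainder.
  leading term b: no divisor's leading term divides it; move -3/4b to the remainder.
  leading term 1: no divisor's leading term divides it; move 33/8 to the remainder.
  remainder -33/8a - 3/4b + 33/8 ≠ 0; add k_3 = -33/8a - 3/4b + 33/8 to the basis.

S(h_1,k_3): lcm = a^2b. S = -2/11ab^2 + ab + 59/8a - 2b^2 - 3/4b - 51/8.
  leading term ab^2: subtract (16/363b^2)·k_3 from -2/11ab^2 + ab + 59/8a - 2b^2 - 3/4b - 51/8 → ab + 59/8a + 4/121b^3 - 24/11b^2 - 3/4b - 51/8
  leading term ab: subtract (-8/33b)·k_3 from ab + 59/8a + 4/121b^3 - 24/11b^2 - 3/4b - 51/8 → 59/8a + 4/121b^3 - 26/11b^2 + 1/4b - 51/8
  leading term a: subtract (-59/33)·k_3 from 59/8a + 4/121b^3 - 26/11b^2 + 1/4b - 51/8 → 4/121b^3 - 26/11b^2 - 12/11b + 1
  leading term b^3: no divisor's leading term divides it; move 4/121b^3 to the remainder.
  leading term b^2: no divisor's leading term divides it; move -26/11b^2 to the remainder.
  leading term b: no divisor's leading term divides it; move -12/11b to the remainder.
  leading term 1: no divisor's leading term divides it; move 1 to the remainder.
  remainder 4/121b^3 - 26/11b^2 - 12/11b + 1 ≠ 0; add k_4 = 4/121b^3 - 26/11b^2 - 12/11b + 1 to the basis.

S(h_2,k_3): lcm = a^2b. S = -2/11ab^2 + ab + 23/2a - 2b^2 - 21/2.
  leading term ab^2: subtract (16/363b^2)·k_3 from -2/11ab^2 + ab + 23/2a - 2b^2 - 21/2 → ab + 23/2a + 4/121b^3 - 24/11b^2 - 21/2
  leading term ab: subtract (-8/33b)·k_3 from ab + 23/2a + 4/121b^3 - 24/11b^2 - 21/2 → 23/2a + 4/121b^3 - 26/11b^2 + b - 21/2
  leading term a: subtract (-92/33)·k_3 from 23/2a + 4/121b^3 - 26/11b^2 + b - 21/2 → 4/121b^3 - 26/11b^2 - 12/11b + 1
  leading term b^3: subtract (1)·k_4 from 4/121b^3 - 26/11b^2 - 12/11b + 1 → 0
  remainder 0.

S(h_1,k_4): lcm = a^2b^3. S = 143/2a^2b^2 + 33a^2b - 121/4a^2 + 59/8ab^2 - 2b^4 - 3/4b^3 - 51/8b^2.
  leading term a^2b^2: subtract (-143/16b)·h_1 from 143/2a^2b^2 + 33a^2b - 121/4a^2 + 59/8ab^2 - 2b^4 - 3/4b^3 - 51/8b^2 → 33a^2b - 121/4a^2 + 59/8ab^2 - 8437/16ab - 2b^4 + 569/4b^3 + 189/4b^2 + 7293/16b
  leading term a^2b: subtract (-33/8)·h_1 from 33a^2b - 121/4a^2 + 59/8ab^2 - 8437/16ab - 2b^4 + 569/4b^3 + 189/4b^2 + 7293/16b → -121/4a^2 + 59/8ab^2 - 8437/16ab - 1947/8a - 2b^4 + 569/4b^3 + 453/4b^2 + 7689/16b + 1683/8
  leading term a^2: subtract (22/3a)·k_3 from -121/4a^2 + 59/8ab^2 - 8437/16ab - 1947/8a - 2b^4 + 569/4b^3 + 453/4b^2 + 7689/16b + 1683/8 → 59/8ab^2 - 8349/16ab - 2189/8a - 2b^4 + 569/4b^3 + 453/4b^2 + 7689/16b + 1683/8
  leading term ab^2: subtract (-59/33b^2)·k_3 from 59/8ab^2 - 8349/16ab - 2189/8a - 2b^4 + 569/4b^3 + 453/4b^2 + 7689/16b + 1683/8 → -8349/16ab - 2189/8a - 2b^4 + 1550/11b^3 + 965/8b^2 + 7689/16b + 1683/8
  leading term ab: subtract (253/2b)·k_3 from -8349/16ab - 2189/8a - 2b^4 + 1550/11b^3 + 965/8b^2 + 7689/16b + 1683/8 → -2189/8a - 2b^4 + 1550/11b^3 + 431/2b^2 - 165/4b + 1683/8
  leading term a: subtract (199/3)·k_3 from -2189/8a - 2b^4 + 1550/11b^3 + 431/2b^2 - 165/4b + 1683/8 → -2b^4 + 1550/11b^3 + 431/2b^2 + 17/2b - 253/4
  leading term b^4: subtract (-121/2b)·k_4 from -2b^4 + 1550/11b^3 + 431/2b^2 + 17/2b - 253/4 → -23/11b^3 + 299/2b^2 + 69b - 253/4
  leading term b^3: subtract (-253/4)·k_4 from -23/11b^3 + 299/2b^2 + 69b - 253/4 → 0
  remainder 0.

S(h_2,k_4): lcm = a^2b^3. S = 143/2a^2b^2 + 33a^2b - 121/4a^2 + 23/2ab^2 - 2b^4 - 21/2b^2.
  leading term a^2b^2: subtract (-143/16b)·h_1 from 143/2a^2b^2 + 33a^2b - 121/4a^2 + 23/2ab^2 - 2b^4 - 21/2b^2 → 33a^2b - 121/4a^2 + 23/2ab^2 - 8437/16ab - 2b^4 + 143b^3 + 345/8b^2 + 7293/16b
  leading term a^2b: subtract (-33/8)·h_1 from 33a^2b - 121/4a^2 + 23/2ab^2 - 8437/16ab - 2b^4 + 143b^3 + 345/8b^2 + 7293/16b → -121/4a^2 + 23/2ab^2 - 8437/16ab - 1947/8a - 2b^4 + 143b^3 + 873/8b^2 + 7689/16b + 1683/8
  leading term a^2: subtract (22/3a)·k_3 from -121/4a^2 + 23/2ab^2 - 8437/16ab - 1947/8a - 2b^4 + 143b^3 + 873/8b^2 + 7689/16b + 1683/8 → 23/2ab^2 - 8349/16ab - 2189/8a - 2b^4 + 143b^3 + 873/8b^2 + 7689/16b + 1683/8
  leading term ab^2: subtract (-92/33b^2)·k_3 from 23/2ab^2 - 8349/16ab - 2189/8a - 2b^4 + 143b^3 + 873/8b^2 + 7689/16b + 1683/8 → -8349/16ab - 2189/8a - 2b^4 + 1550/11b^3 + 965/8b^2 + 7689/16b + 1683/8
  leading term ab: subtract (253/2b)·k_3 from -8349/16ab - 2189/8a - 2b^4 + 1550/11b^3 + 965/8b^2 + 7689/16b + 1683/8 → -2189/8a - 2b^4 + 1550/11b^3 + 431/2b^2 - 165/4b + 1683/8
  leading term a: subtract (199/3)·k_3 from -2189/8a - 2b^4 + 1550/11b^3 + 431/2b^2 - 165/4b + 1683/8 → -2b^4 + 1550/11b^3 + 431/2b^2 + 17/2b - 253/4
  leading term b^4: subtract (-121/2b)·k_4 from -2b^4 + 1550/11b^3 + 431/2b^2 + 17/2b - 253/4 → -23/11b^3 + 299/2b^2 + 69b - 253/4
  leading term b^3: subtract (-253/4)·k_4 from -23/11b^3 + 299/2b^2 + 69b - 253/4 → 0
  remainder 0.

S(k_3,k_4): leading monomials are coprime, so the S-polynomial reduces to 0 (Buchberger's first criterion).
Every S-polynomial of the final basis reduces to 0, so we have a Gröbner basis.
Inter-reduce: drop elements whose leading term is divisible by another's, tail-reduce, and make monic.
Reduced Gröbner basis: {a + 2/11b - 1, b^3 - 143/2b^2 - 33b + 121/4}.

These differ, so the ideals are not equal.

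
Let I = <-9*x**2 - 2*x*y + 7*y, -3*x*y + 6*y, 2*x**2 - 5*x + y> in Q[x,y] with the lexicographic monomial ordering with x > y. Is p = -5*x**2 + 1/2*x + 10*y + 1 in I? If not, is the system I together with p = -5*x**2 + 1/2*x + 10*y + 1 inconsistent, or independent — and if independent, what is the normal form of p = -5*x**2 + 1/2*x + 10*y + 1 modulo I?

Adjoining -5*x**2 + 1/2*x + 10*y + 1 makes the ideal the whole ring: the system is inconsistent.

First compute the reduced Gröbner basis of I by Buchberger's algorithm.
f_1 = -9*x**2 - 2*x*y + 7*y, LT = x**2.
f_2 = -3*x*y + 6*y, LT = x*y.
f_3 = 2*x**2 - 5*x + y, LT = x**2.

S(f_1,f_2): lcm = x**2*y. S = 2/9*x*y**2 + 2*x*y - 7/9*y**2.
  leading term x*y**2: subtract (-2/27*y)·f_2 from 2/9*x*y**2 + 2*x*y - 7/9*y**2 → 2*x*y - 1/3*y**2
  leading term x*y: subtract (-2/3)·f_2 from 2*x*y - 1/3*y**2 → -1/3*y**2 + 4*y
  leading term y**2: no divisor's leading term divides it; move -1/3*y**2 to the remainder.
  leading term y: no divisor's leading term divides it; move 4*y to the remainder.
  remainder -1/3*y**2 + 4*y ≠ 0; add h_4 = -1/3*y**2 + 4*y to the basis.

S(f_1,f_3): lcm = x**2. S = 2/9*x*y + 5/2*x - 23/18*y.
  leading term x*y: subtract (-2/27)·f_2 from 2/9*x*y + 5/2*x - 23/18*y → 5/2*x - 5/6*y
  leading term x: no divisor's leading term divides it; move 5/2*x to the remainder.
  leading term y: no divisor's leading term divides it; move -5/6*y to the remainder.
  remainder 5/2*x - 5/6*y ≠ 0; add h_5 = 5/2*x - 5/6*y to the basis.

S(f_2,f_3): lcm = x**2*y. S = 1/2*x*y - 1/2*y**2.
  leading term x*y: subtract (-1/6)·f_2 from 1/2*x*y - 1/2*y**2 → -1/2*y**2 + y
  leading term y**2: subtract (3/2)·h_4 from -1/2*y**2 + y → -5*y
  leading term y: no divisor's leading term divides it; move -5*y to the remainder.
  remainder -5*y ≠ 0; add h_6 = -5*y to the basis.

S(f_1,h_4): leading monomials are coprime, so the S-polynomial reduces to 0 (Buchberger's first criterion).
S(f_2,h_4): lcm = x*y**2. S = 12*x*y - 2*y**2.
  leading term x*y: subtract (-4)·f_2 from 12*x*y - 2*y**2 → -2*y**2 + 24*y
  leading term y**2: subtract (6)·h_4 from -2*y**2 + 24*y → 0
  remainder 0.

S(f_3,h_4): leading monomials are coprime, so the S-polynomial reduces to 0 (Buchberger's first criterion).
S(f_1,h_5): lcm = x**2. S = 5/9*x*y - 7/9*y.
  leading term x*y: subtract (-5/27)·f_2 from 5/9*x*y - 7/9*y → 1/3*y
  leading term y: subtract (-1/15)·h_6 from 1/3*y → 0
  remainder 0.

S(f_2,h_5): lcm = x*y. S = 1/3*y**2 - 2*y.
  leading term y**2: subtract (-1)·h_4 from 1/3*y**2 - 2*y → 2*y
  leading term y: subtract (-2/5)·h_6 from 2*y → 0
  remainder 0.

S(f_3,h_5): lcm = x**2. S = 1/3*x*y - 5/2*x + 1/2*y.
  leading term x*y: subtract (-1/9)·f_2 from 1/3*x*y - 5/2*x + 1/2*y → -5/2*x + 7/6*y
  leading term x: subtract (-1)·h_5 from -5/2*x + 7/6*y → 1/3*y
  leading term y: subtract (-1/15)·h_6 from 1/3*y → 0
  remainder 0.

S(h_4,h_5): leading monomials are coprime, so the S-polynomial reduces to 0 (Buchberger's first criterion).
S(f_1,h_6): leading monomials are coprime, so the S-polynomial reduces to 0 (Buchberger's first criterion).
S(f_2,h_6): lcm = x*y. S = -2*y.
  leading term y: subtract (2/5)·h_6 from -2*y → 0
  remainder 0.

S(f_3,h_6): leading monomials are coprime, so the S-polynomial reduces to 0 (Buchberger's first criterion).
S(h_4,h_6): lcm = y**2. S = -12*y.
  leading term y: subtract (12/5)·h_6 from -12*y → 0
  remainder 0.

S(h_5,h_6): leading monomials are coprime, so the S-polynomial reduces to 0 (Buchberger's first criterion).
Every S-polynomial of the final basis reduces to 0, so we have a Gröbner basis.
Inter-reduce: drop elements whose leading term is divisible by another's, tail-reduce, and make monic.
Reduced Gröbner basis: {x, y}.
Label its elements g_1 = x, g_2 = y.

Reduce p = -5*x**2 + 1/2*x + 10*y + 1 modulo G:
  leading term x**2: subtract (-5*x)·g_1 from -5*x**2 + 1/2*x + 10*y + 1 → 1/2*x + 10*y + 1
  leading term x: subtract (1/2)·g_1 from 1/2*x + 10*y + 1 → 10*y + 1
  leading term y: subtract (10)·g_2 from 10*y + 1 → 1
  leading term 1: no divisor's leading term divides it; move 1 to the remainder.
  normal form = 1.
The normal form is nonzero, so p ∉ I. Since p minus its normal form lies in I, I + (p) = I + (r) where r = 1; decide whether this ideal is the whole ring.
Here r = 1 is a nonzero constant, hence a unit: 1 ∈ I + (p), the Gröbner basis of I + (p) is {1}, and the enlarged system has no common solution — adjoining p is inconsistent.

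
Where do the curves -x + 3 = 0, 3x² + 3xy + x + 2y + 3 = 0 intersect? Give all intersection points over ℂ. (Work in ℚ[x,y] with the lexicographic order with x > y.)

Compute a lex Gröbner basis by Buchberger's algorithm.
f_1 = -x + 3, LT = x.
f_2 = 3x² + 3xy + x + 2y + 3, LT = x².

S(f_1,f_2): lcm = x². S = -xy - 10/3x - ⅔y - 1.
  reduce S modulo (f_1, f_2):
  remainder -11/3y - 11 ≠ 0; add h_3 = -11/3y - 11 to the basis.

The other S-polynomials (S(f_1,h_3), S(f_2,h_3)) all reduce to 0 modulo the current basis, so we have a Gröbner basis.
Inter-reduce: drop elements whose leading term is divisible by another's, tail-reduce, and make monic.
Reduced Gröbner basis: {x - 3, y + 3}.

A lex Gröbner basis eliminates variables successively. Here y + 3 depends only on y, with roots {-3}; lifting each root through the earlier basis elements recovers the full solutions.
  y = -3: the earlier basis element becomes x - 3 = 0, giving x = 3 — point (3, -3).

{(3, -3)}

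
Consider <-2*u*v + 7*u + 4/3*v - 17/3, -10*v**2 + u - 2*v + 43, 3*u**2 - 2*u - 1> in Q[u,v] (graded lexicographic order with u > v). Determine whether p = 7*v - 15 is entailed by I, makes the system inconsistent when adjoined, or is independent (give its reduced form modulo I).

First compute the reduced Gröbner basis of I by Buchberger's algorithm.
f_1 = -2*u*v + 7*u + 4/3*v - 17/3, LT = u*v.
f_2 = -10*v**2 + u - 2*v + 43, LT = v**2.
f_3 = 3*u**2 - 2*u - 1, LT = u**2.

S(f_1,f_2): lcm = u*v**2. S = 1/10*u**2 - 37/10*u*v - 2/3*v**2 + 43/10*u + 17/6*v.
  reduce S modulo (f_1, f_2, f_3):
  remainder -173/20*u + 1/2*v + 153/20 ≠ 0; add h_4 = -173/20*u + 1/2*v + 153/20 to the basis.

S(f_1,f_3): lcm = u**2*v. S = -7/2*u**2 + 17/6*u + 1/3*v.
  reduce S modulo (f_1, f_2, f_3, h_4):
  remainder 188/519*v - 376/519 ≠ 0; add h_5 = 188/519*v - 376/519 to the basis.

The other S-polynomials (S(f_2,f_3), S(f_1,h_4), S(f_2,h_4), S(f_3,h_4), S(f_1,h_5), S(f_2,h_5), S(f_3,h_5), S(h_4,h_5)) all reduce to 0 modulo the current basis, so we have a Gröbner basis.
Inter-reduce: drop elements whose leading term is divisible by another's, tail-reduce, and make monic.
Reduced Gröbner basis: {u - 1, v - 2}.
Label its elements g_1 = u - 1, g_2 = v - 2.

Reduce p = 7*v - 15 modulo G:
  leading term v: subtract (7)·g_2 from 7*v - 15 → -1
  leading term 1: no divisor's leading term divides it; move -1 to the remainder.
  normal form = -1.
The normal form is nonzero, so p ∉ I. Since p minus its normal form lies in I, I + (p) = I + (r) where r = -1; decide whether this ideal is the whole ring.
Here r = -1 is a nonzero constant, hence a unit: 1 ∈ I + (p), the Gröbner basis of I + (p) is {1}, and the enlarged system has no common solution — adjoining p is inconsistent.

Adjoining 7*v - 15 makes the ideal the whole ring: the system is inconsistent.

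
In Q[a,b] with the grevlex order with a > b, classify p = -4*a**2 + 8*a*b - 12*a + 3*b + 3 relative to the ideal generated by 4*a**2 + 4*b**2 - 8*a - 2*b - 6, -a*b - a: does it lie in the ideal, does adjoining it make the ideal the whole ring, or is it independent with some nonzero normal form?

-4*a**2 + 8*a*b - 12*a + 3*b + 3 is independent of I; its normal form modulo I is 4*b**2 - 28*a + b - 3.

First compute the reduced Gröbner basis of I by Buchberger's algorithm.
f_1 = 4*a**2 + 4*b**2 - 8*a - 2*b - 6, LT = a**2.
f_2 = -a*b - a, LT = a*b.

S(f_1,f_2): lcm = a**2*b. S = b**3 - a**2 - 2*a*b - 1/2*b**2 - 3/2*b.
  reduce S modulo (f_1, f_2):
  remainder b**3 + 1/2*b**2 - 2*b - 3/2 ≠ 0; add h_3 = b**3 + 1/2*b**2 - 2*b - 3/2 to the basis.

The other S-polynomials (S(f_1,h_3), S(f_2,h_3)) all reduce to 0 modulo the current basis, so we have a Gröbner basis.
Inter-reduce: drop elements whose leading term is divisible by another's, tail-reduce, and make monic.
Reduced Gröbner basis: {b**3 + 1/2*b**2 - 2*b - 3/2, a**2 + b**2 - 2*a - 1/2*b - 3/2, a*b + a}.
Label its elements g_1 = b**3 + 1/2*b**2 - 2*b - 3/2, g_2 = a**2 + b**2 - 2*a - 1/2*b - 3/2, g_3 = a*b + a.

Reduce p = -4*a**2 + 8*a*b - 12*a + 3*b + 3 modulo G:
  leading term a**2: subtract (-4)·g_2 from -4*a**2 + 8*a*b - 12*a + 3*b + 3 → 8*a*b + 4*b**2 - 20*a + b - 3
  leading term a*b: subtract (8)·g_3 from 8*a*b + 4*b**2 - 20*a + b - 3 → 4*b**2 - 28*a + b - 3
  leading term b**2: no divisor's leading term divides it; move 4*b**2 to the remainder.
  leading term a: no divisor's leading term divides it; move -28*a to the remainder.
  leading term b: no divisor's leading term divides it; move b to the remainder.
  leading term 1: no divisor's leading term divides it; move -3 to the remainder.
  normal form = 4*b**2 - 28*a + b - 3.
The normal form is nonzero, so p ∉ I. Since p minus its normal form lies in I, I + (p) = I + (r) where r = 4*b**2 - 28*a + b - 3; decide whether this ideal is the whole ring.
Run Buchberger on G together with r (pairs among the g_i already reduce to 0 since G is a Gröbner basis):
g_1 = b**3 + 1/2*b**2 - 2*b - 3/2, LT = b**3.
g_2 = a**2 + b**2 - 2*a - 1/2*b - 3/2, LT = a**2.
g_3 = a*b + a, LT = a*b.
r = 4*b**2 - 28*a + b - 3, LT = b**2.

S(g_1,r): lcm = b**3. S = 7*a*b + 1/4*b**2 - 5/4*b - 3/2.
  reduce S modulo (g_1, g_2, g_3, r):
  remainder -21/4*a - 21/16*b - 21/16 ≠ 0; add m_5 = -21/4*a - 21/16*b - 21/16 to the basis.

S(g_3,r): lcm = a*b**2. S = 7*a**2 + 3/4*a*b + 3/4*a.
  reduce S modulo (g_1, g_2, g_3, r, m_5):
  remainder 14*b + 14 ≠ 0; add m_6 = 14*b + 14 to the basis.

The other S-polynomials (S(g_1,g_2), S(g_1,g_3), S(g_2,g_3), S(g_2,r), S(g_1,m_5), S(g_2,m_5), S(g_3,m_5), S(r,m_5), S(g_1,m_6), S(g_2,m_6), S(g_3,m_6), S(r,m_6), S(m_5,m_6)) all reduce to 0 modulo the current basis, so we have a Gröbner basis.
Inter-reduce: drop elements whose leading term is divisible by another's, tail-reduce, and make monic.
Reduced Gröbner basis: {a, b + 1}.
The reduced Gröbner basis of I + (p) is {a, b + 1} ≠ {1}, a proper ideal, so the enlarged system stays consistent: p is independent of I, with normal form 4*b**2 - 28*a + b - 3.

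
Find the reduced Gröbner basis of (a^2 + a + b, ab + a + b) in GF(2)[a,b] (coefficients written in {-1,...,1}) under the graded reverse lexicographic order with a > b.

This is the nonlinear analogue of row-reducing a linear system.

f_1 = a^2 + a + b, LT = a^2.
f_2 = ab + a + b, LT = ab.

S(f_1,f_2): lcm = a^2b. S = a^2 + b^2.
  leading term a^2: subtract (1)·f_1 from a^2 + b^2 → b^2 + a + b
  leading term b^2: no divisor's leading term divides it; move b^2 to the remainder.
  leading term a: no divisor's leading term divides it; move a to the remainder.
  leading term b: no divisor's leading term divides it; move b to the remainder.
  remainder b^2 + a + b ≠ 0; add g_3 = b^2 + a + b to the basis.

The other S-polynomials (S(f_1,g_3), S(f_2,g_3)) all reduce to 0 modulo the current basis, so we have a Gröbner basis.

G = {a^2 + a + b, ab + a + b, b^2 + a + b}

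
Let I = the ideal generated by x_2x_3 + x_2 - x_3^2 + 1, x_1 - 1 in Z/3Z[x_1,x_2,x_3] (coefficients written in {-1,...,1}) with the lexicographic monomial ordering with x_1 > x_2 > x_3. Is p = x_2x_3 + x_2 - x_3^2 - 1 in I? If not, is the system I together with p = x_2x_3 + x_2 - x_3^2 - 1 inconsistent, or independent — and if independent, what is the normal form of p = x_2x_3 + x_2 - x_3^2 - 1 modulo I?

Adjoining x_2x_3 + x_2 - x_3^2 - 1 makes the ideal the whole ring: the system is inconsistent.

First compute the reduced Gröbner basis of I by Buchberger's algorithm.
f_1 = x_2x_3 + x_2 - x_3^2 + 1, LT = x_2x_3.
f_2 = x_1 - 1, LT = x_1.

The S-polynomials (S(f_1,f_2)) all reduce to 0 modulo the current basis, so we have a Gröbner basis.
Inter-reduce: drop elements whose leading term is divisible by another's, tail-reduce, and make monic.
Reduced Gröbner basis: {x_1 - 1, x_2x_3 + x_2 - x_3^2 + 1}.
Label its elements g_1 = x_1 - 1, g_2 = x_2x_3 + x_2 - x_3^2 + 1.

Reduce p = x_2x_3 + x_2 - x_3^2 - 1 modulo G:
  leading term x_2x_3: subtract (1)·g_2 from x_2x_3 + x_2 - x_3^2 - 1 → 1
  leading term 1: no divisor's leading term divides it; move 1 to the remainder.
  normal form = 1.
The normal form is nonzero, so p ∉ I. Since p minus its normal form lies in I, I + (p) = I + (r) where r = 1; decide whether this ideal is the whole ring.
Here r = 1 is a nonzero constant, hence a unit: 1 ∈ I + (p), the Gröbner basis of I + (p) is {1}, and the enlarged system has no common solution — adjoining p is inconsistent.

The remainder on division by a Gröbner basis is unique — it is the normal form.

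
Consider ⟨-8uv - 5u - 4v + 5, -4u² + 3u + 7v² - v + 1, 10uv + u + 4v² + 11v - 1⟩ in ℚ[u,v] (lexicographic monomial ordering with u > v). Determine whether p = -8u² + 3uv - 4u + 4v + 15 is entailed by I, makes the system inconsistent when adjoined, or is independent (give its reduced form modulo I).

Adjoining -8u² + 3uv - 4u + 4v + 15 makes the ideal the whole ring: the system is inconsistent.

First compute the reduced Gröbner basis of I by Buchberger's algorithm.
f_1 = -8uv - 5u - 4v + 5, LT = uv.
f_2 = -4u² + 3u + 7v² - v + 1, LT = u².
f_3 = 10uv + u + 4v² + 11v - 1, LT = uv.

S(f_1,f_2): lcm = u²v. S = ⅝u² + 5/4uv - ⅝u + 7/4v³ - ¼v² + ¼v.
  reduce S modulo (f_1, f_2, f_3):
  remainder -15/16u + 7/4v³ + 27/32v² - 17/32v + 15/16 ≠ 0; add h_4 = -15/16u + 7/4v³ + 27/32v² - 17/32v + 15/16 to the basis.

S(f_1,f_3): lcm = uv. S = 21/40u - ⅖v² - ⅗v - 21/40.
  reduce S modulo (f_1, f_2, f_3, h_4):
  remainder 49/50v³ + 29/400v² - 359/400v ≠ 0; add h_5 = 49/50v³ + 29/400v² - 359/400v to the basis.

S(f_2,f_3): lcm = u²v. S = -1/10u² - ⅖uv² - 37/20uv + 1/10u - 7/4v³ + ¼v² - ¼v.
  reduce S modulo (f_1, f_2, f_3, h_4, h_5):
  remainder 569/480v² - 17/160v ≠ 0; add h_6 = 569/480v² - 17/160v to the basis.

S(f_1,h_4): lcm = uv. S = ⅝u + 28/15v⁴ + 9/10v³ - 17/30v² + 3/2v - ⅝.
  reduce S modulo (f_1, f_2, f_3, h_4, h_5, h_6):
  remainder 3574033/1171002v ≠ 0; add h_7 = 3574033/1171002v to the basis.

The other S-polynomials (S(f_2,h_4), S(f_3,h_4), S(f_1,h_5), S(f_2,h_5), S(f_3,h_5), S(h_4,h_5), S(f_1,h_6), S(f_2,h_6), S(f_3,h_6), S(h_4,h_6), S(h_5,h_6), S(f_1,h_7), S(f_2,h_7), S(f_3,h_7), S(h_4,h_7), S(h_5,h_7), S(h_6,h_7)) all reduce to 0 modulo the current basis, so we have a Gröbner basis.
Inter-reduce: drop elements whose leading term is divisible by another's, tail-reduce, and make monic.
Reduced Gröbner basis: {u - 1, v}.
Label its elements g_1 = u - 1, g_2 = v.

Reduce p = -8u² + 3uv - 4u + 4v + 15 modulo G:
  leading term u²: subtract (-8u)·g_1 from -8u² + 3uv - 4u + 4v + 15 → 3uv - 12u + 4v + 15
  leading term uv: subtract (3v)·g_1 from 3uv - 12u + 4v + 15 → -12u + 7v + 15
  leading term u: subtract (-12)·g_1 from -12u + 7v + 15 → 7v + 3
  leading term v: subtract (7)·g_2 from 7v + 3 → 3
  leading term 1: no divisor's leading term divides it; move 3 to the remainder.
  normal form = 3.
The normal form is nonzero, so p ∉ I. Since p minus its normal form lies in I, I + (p) = I + (r) where r = 3; decide whether this ideal is the whole ring.
Here r = 3 is a nonzero constant, hence a unit: 1 ∈ I + (p), the Gröbner basis of I + (p) is {1}, and the enlarged system has no common solution — adjoining p is inconsistent.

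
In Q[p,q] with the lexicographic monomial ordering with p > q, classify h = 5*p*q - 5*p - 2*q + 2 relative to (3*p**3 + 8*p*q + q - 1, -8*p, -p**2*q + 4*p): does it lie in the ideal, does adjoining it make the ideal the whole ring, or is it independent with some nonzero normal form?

5*p*q - 5*p - 2*q + 2 lies in I (it reduces to 0).

First compute the reduced Gröbner basis of I by Buchberger's algorithm.
f_1 = 3*p**3 + 8*p*q + q - 1, LT = p**3.
f_2 = -8*p, LT = p.
f_3 = -p**2*q + 4*p, LT = p**2*q.

S(f_1,f_2): lcm = p**3. S = 8/3*p*q + 1/3*q - 1/3.
  leading term p*q: subtract (-1/3*q)·f_2 from 8/3*p*q + 1/3*q - 1/3 → 1/3*q - 1/3
  leading term q: no divisor's leading term divides it; move 1/3*q to the remainder.
  leading term 1: no divisor's leading term divides it; move -1/3 to the remainder.
  remainder 1/3*q - 1/3 ≠ 0; add k_4 = 1/3*q - 1/3 to the basis.

The other S-polynomials (S(f_1,f_3), S(f_2,f_3), S(f_1,k_4), S(f_2,k_4), S(f_3,k_4)) all reduce to 0 modulo the current basis, so we have a Gröbner basis.
Inter-reduce: drop elements whose leading term is divisible by another's, tail-reduce, and make monic.
Reduced Gröbner basis: {p, q - 1}.
Label its elements g_1 = p, g_2 = q - 1.

Reduce h = 5*p*q - 5*p - 2*q + 2 modulo G:
  leading term p*q: subtract (5*q)·g_1 from 5*p*q - 5*p - 2*q + 2 → -5*p - 2*q + 2
  leading term p: subtract (-5)·g_1 from -5*p - 2*q + 2 → -2*q + 2
  leading term q: subtract (-2)·g_2 from -2*q + 2 → 0
  normal form = 0.
Since the normal form is 0, h ∈ I.

Ideal membership is decidable via reduction modulo a Gröbner basis.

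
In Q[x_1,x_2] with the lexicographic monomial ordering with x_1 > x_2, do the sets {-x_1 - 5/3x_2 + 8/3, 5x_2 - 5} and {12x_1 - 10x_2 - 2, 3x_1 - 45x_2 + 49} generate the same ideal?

Since reduced Gröbner bases are canonical representatives of ideals under a given ordering, it suffices to compute and compare them.
Buchberger on the first generating set:
f_1 = -x_1 - 5/3x_2 + 8/3, LT = x_1.
f_2 = 5x_2 - 5, LT = x_2.

The S-polynomials (S(f_1,f_2)) all reduce to 0 modulo the current basis, so we have a Gröbner basis.
Inter-reduce: drop elements whose leading term is divisible by another's, tail-reduce, and make monic.
Reduced Gröbner basis: {x_1 - 1, x_2 - 1}.

Buchberger on the second generating set:
h_1 = 12x_1 - 10x_2 - 2, LT = x_1.
h_2 = 3x_1 - 45x_2 + 49, LT = x_1.

S(h_1,h_2): lcm = x_1. S = 85/6x_2 - 33/2.
  leading term x_2: no divisor's leading term divides it; move 85/6x_2 to the remainder.
  leading term 1: no divisor's leading term divides it; move -33/2 to the remainder.
  remainder 85/6x_2 - 33/2 ≠ 0; add k_3 = 85/6x_2 - 33/2 to the basis.

The other S-polynomials (S(h_1,k_3), S(h_2,k_3)) all reduce to 0 modulo the current basis, so we have a Gröbner basis.
Inter-reduce: drop elements whose leading term is divisible by another's, tail-reduce, and make monic.
Reduced Gröbner basis: {x_1 - 58/51, x_2 - 99/85}.

Since the reduced bases disagree, the two ideals are not the same.

No, the ideals differ.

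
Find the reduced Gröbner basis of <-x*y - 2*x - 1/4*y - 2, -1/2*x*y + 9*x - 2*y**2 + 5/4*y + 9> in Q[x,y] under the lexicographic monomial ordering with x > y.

This is the nonlinear analogue of row-reducing a linear system.

f_1 = -x*y - 2*x - 1/4*y - 2, LT = x*y.
f_2 = -1/2*x*y + 9*x - 2*y**2 + 5/4*y + 9, LT = x*y.

S(f_1,f_2): lcm = x*y. S = 20*x - 4*y**2 + 11/4*y + 20.
  reduce S modulo (f_1, f_2):
  remainder 20*x - 4*y**2 + 11/4*y + 20 ≠ 0; add g_3 = 20*x - 4*y**2 + 11/4*y + 20 to the basis.

S(f_1,g_3): lcm = x*y. S = 2*x + 1/5*y**3 - 11/80*y**2 - 3/4*y + 2.
  reduce S modulo (f_1, f_2, g_3):
  remainder 1/5*y**3 + 21/80*y**2 - 41/40*y ≠ 0; add g_4 = 1/5*y**3 + 21/80*y**2 - 41/40*y to the basis.

The other S-polynomials (S(f_2,g_3), S(f_1,g_4), S(f_2,g_4), S(g_3,g_4)) all reduce to 0 modulo the current basis, so we have a Gröbner basis.
Inter-reduce: drop elements whose leading term is divisible by another's, tail-reduce, and make monic.

G = {x - 1/5*y**2 + 11/80*y + 1, y**3 + 21/16*y**2 - 41/8*y}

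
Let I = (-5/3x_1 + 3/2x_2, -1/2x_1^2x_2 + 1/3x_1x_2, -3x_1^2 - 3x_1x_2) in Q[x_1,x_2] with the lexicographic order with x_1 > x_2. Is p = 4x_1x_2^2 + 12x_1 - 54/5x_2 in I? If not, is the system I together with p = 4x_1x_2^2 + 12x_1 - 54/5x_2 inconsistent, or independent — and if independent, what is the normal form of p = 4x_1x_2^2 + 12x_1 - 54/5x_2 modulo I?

First compute the reduced Gröbner basis of I by Buchberger's algorithm.
f_1 = -5/3x_1 + 3/2x_2, LT = x_1.
f_2 = -1/2x_1^2x_2 + 1/3x_1x_2, LT = x_1^2x_2.
f_3 = -3x_1^2 - 3x_1x_2, LT = x_1^2.

S(f_1,f_2): lcm = x_1^2x_2. S = -9/10x_1x_2^2 + 2/3x_1x_2.
  leading term x_1x_2^2: subtract (27/50x_2^2)·f_1 from -9/10x_1x_2^2 + 2/3x_1x_2 → 2/3x_1x_2 - 81/100x_2^3
  leading term x_1x_2: subtract (-2/5x_2)·f_1 from 2/3x_1x_2 - 81/100x_2^3 → -81/100x_2^3 + 3/5x_2^2
  leading term x_2^3: no divisor's leading term divides it; move -81/100x_2^3 to the remainder.
  leading term x_2^2: no divisor's leading term divides it; move 3/5x_2^2 to the remainder.
  remainder -81/100x_2^3 + 3/5x_2^2 ≠ 0; add h_4 = -81/100x_2^3 + 3/5x_2^2 to the basis.

S(f_1,f_3): lcm = x_1^2. S = -19/10x_1x_2.
  leading term x_1x_2: subtract (57/50x_2)·f_1 from -19/10x_1x_2 → -171/100x_2^2
  leading term x_2^2: no divisor's leading term divides it; move -171/100x_2^2 to the remainder.
  remainder -171/100x_2^2 ≠ 0; add h_5 = -171/100x_2^2 to the basis.

The other S-polynomials (S(f_2,f_3), S(f_1,h_4), S(f_2,h_4), S(f_3,h_4), S(f_1,h_5), S(f_2,h_5), S(f_3,h_5), S(h_4,h_5)) all reduce to 0 modulo the current basis, so we have a Gröbner basis.
Inter-reduce: drop elements whose leading term is divisible by another's, tail-reduce, and make monic.
Reduced Gröbner basis: {x_1 - 9/10x_2, x_2^2}.
Label its elements g_1 = x_1 - 9/10x_2, g_2 = x_2^2.

Reduce p = 4x_1x_2^2 + 12x_1 - 54/5x_2 modulo G:
  leading term x_1x_2^2: subtract (4x_2^2)·g_1 from 4x_1x_2^2 + 12x_1 - 54/5x_2 → 12x_1 + 18/5x_2^3 - 54/5x_2
  leading term x_1: subtract (12)·g_1 from 12x_1 + 18/5x_2^3 - 54/5x_2 → 18/5x_2^3
  leading term x_2^3: subtract (18/5x_2)·g_2 from 18/5x_2^3 → 0
  normal form = 0.
Since the normal form is 0, p ∈ I.

4x_1x_2^2 + 12x_1 - 54/5x_2 lies in I (it reduces to 0).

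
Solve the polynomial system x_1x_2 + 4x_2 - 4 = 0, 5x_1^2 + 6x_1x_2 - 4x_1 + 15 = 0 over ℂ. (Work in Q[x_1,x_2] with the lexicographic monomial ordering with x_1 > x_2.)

Compute a lex Gröbner basis by Buchberger's algorithm.
f_1 = x_1x_2 + 4x_2 - 4, LT = x_1x_2.
f_2 = 5x_1^2 + 6x_1x_2 - 4x_1 + 15, LT = x_1^2.

S(f_1,f_2): lcm = x_1^2x_2. S = -6/5x_1x_2^2 + 24/5x_1x_2 - 4x_1 - 3x_2.
  leading term x_1x_2^2: subtract (-6/5x_2)·f_1 from -6/5x_1x_2^2 + 24/5x_1x_2 - 4x_1 - 3x_2 → 24/5x_1x_2 - 4x_1 + 24/5x_2^2 - 39/5x_2
  leading term x_1x_2: subtract (24/5)·f_1 from 24/5x_1x_2 - 4x_1 + 24/5x_2^2 - 39/5x_2 → -4x_1 + 24/5x_2^2 - 27x_2 + 96/5
  leading term x_1: no divisor's leading term divides it; move -4x_1 to the remainder.
  leading term x_2^2: no divisor's leading term divides it; move 24/5x_2^2 to the remainder.
  leading term x_2: no divisor's leading term divides it; move -27x_2 to the remainder.
  leading term 1: no divisor's leading term divides it; move 96/5 to the remainder.
  remainder -4x_1 + 24/5x_2^2 - 27x_2 + 96/5 ≠ 0; add h_3 = -4x_1 + 24/5x_2^2 - 27x_2 + 96/5 to the basis.

S(f_1,h_3): lcm = x_1x_2. S = 6/5x_2^3 - 27/4x_2^2 + 44/5x_2 - 4.
  leading term x_2^3: no divisor's leading term divides it; move 6/5x_2^3 to the remainder.
  leading term x_2^2: no divisor's leading term divides it; move -27/4x_2^2 to the remainder.
  leading term x_2: no divisor's leading term divides it; move 44/5x_2 to the remainder.
  leading term 1: no divisor's leading term divides it; move -4 to the remainder.
  remainder 6/5x_2^3 - 27/4x_2^2 + 44/5x_2 - 4 ≠ 0; add h_4 = 6/5x_2^3 - 27/4x_2^2 + 44/5x_2 - 4 to the basis.

The other S-polynomials (S(f_2,h_3), S(f_1,h_4), S(f_2,h_4), S(h_3,h_4)) all reduce to 0 modulo the current basis, so we have a Gröbner basis.
Inter-reduce: drop elements whose leading term is divisible by another's, tail-reduce, and make monic.
Reduced Gröbner basis: {x_1 - 6/5x_2^2 + 27/4x_2 - 24/5, x_2^3 - 45/8x_2^2 + 22/3x_2 - 10/3}.

From the last basis element, x_2^3 - 45/8x_2^2 + 22/3x_2 - 10/3 = 0, so x_2 takes values in {4, 13/16 - sqrt(399)*I/48, 13/16 + sqrt(399)*I/48}. Each choice, substituted upward through the basis, yields the corresponding point(s) of the solution set.
  x_2 = 4: the earlier basis element becomes x_1 + 3 = 0, giving x_1 = -3 — point (-3, 4).
  x_2 = 13/16 - sqrt(399)*I/48: the earlier basis element becomes x_1 + 1/10 - sqrt(399)*I/10 = 0, giving x_1 = -1/10 + sqrt(399)*I/10 — point (-1/10 + sqrt(399)*I/10, 13/16 - sqrt(399)*I/48).
  x_2 = 13/16 + sqrt(399)*I/48: the earlier basis element becomes x_1 + 1/10 + sqrt(399)*I/10 = 0, giving x_1 = -1/10 - sqrt(399)*I/10 — point (-1/10 - sqrt(399)*I/10, 13/16 + sqrt(399)*I/48).

{(-3, 4), (-1/10 + sqrt(399)*I/10, 13/16 - sqrt(399)*I/48), (-1/10 - sqrt(399)*I/10, 13/16 + sqrt(399)*I/48)}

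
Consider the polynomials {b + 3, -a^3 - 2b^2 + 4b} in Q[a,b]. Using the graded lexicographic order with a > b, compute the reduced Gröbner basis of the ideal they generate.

This is the nonlinear analogue of row-reducing a linear system.

f_1 = b + 3, LT = b.
f_2 = -a^3 - 2b^2 + 4b, LT = a^3.

S(f_1,f_2): leading monomials are coprime, so the S-polynomial reduces to 0 (Buchberger's first criterion).
Every S-polynomial of the final basis reduces to 0, so we have a Gröbner basis.

G = {a^3 + 30, b + 3}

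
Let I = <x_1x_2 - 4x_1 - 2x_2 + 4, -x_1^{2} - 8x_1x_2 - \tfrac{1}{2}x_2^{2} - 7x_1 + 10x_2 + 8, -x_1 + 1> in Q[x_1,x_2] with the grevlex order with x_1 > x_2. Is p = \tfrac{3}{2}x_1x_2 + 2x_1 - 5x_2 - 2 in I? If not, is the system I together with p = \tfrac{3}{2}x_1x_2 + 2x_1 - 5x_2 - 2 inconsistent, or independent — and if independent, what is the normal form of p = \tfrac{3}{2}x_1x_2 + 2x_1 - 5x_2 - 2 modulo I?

First compute the reduced Gröbner basis of I by Buchberger's algorithm.
f_1 = x_1x_2 - 4x_1 - 2x_2 + 4, LT = x_1x_2.
f_2 = -x_1^{2} - 8x_1x_2 - \tfrac{1}{2}x_2^{2} - 7x_1 + 10x_2 + 8, LT = x_1^{2}.
f_3 = -x_1 + 1, LT = x_1.

S(f_1,f_2): lcm = x_1^{2}x_2. S = -8x_1x_2^{2} - \tfrac{1}{2}x_2^{3} - 4x_1^{2} - 9x_1x_2 + 10x_2^{2} + 4x_1 + 8x_2.
  leading term x_1x_2^{2}: subtract (-8x_2)·f_1 from -8x_1x_2^{2} - \tfrac{1}{2}x_2^{3} - 4x_1^{2} - 9x_1x_2 + 10x_2^{2} + 4x_1 + 8x_2 → -\tfrac{1}{2}x_2^{3} - 4x_1^{2} - 41x_1x_2 - 6x_2^{2} + 4x_1 + 40x_2
  leading term x_2^{3}: no divisor's leading term divides it; move -\tfrac{1}{2}x_2^{3} to the remainder.
  leading term x_1^{2}: subtract (4)·f_2 from -4x_1^{2} - 41x_1x_2 - 6x_2^{2} + 4x_1 + 40x_2 → -9x_1x_2 - 4x_2^{2} + 32x_1 - 32
  leading term x_1x_2: subtract (-9)·f_1 from -9x_1x_2 - 4x_2^{2} + 32x_1 - 32 → -4x_2^{2} - 4x_1 - 18x_2 + 4
  leading term x_2^{2}: no divisor's leading term divides it; move -4x_2^{2} to the remainder.
  leading term x_1: subtract (4)·f_3 from -4x_1 - 18x_2 + 4 → -18x_2
  leading term x_2: no divisor's leading term divides it; move -18x_2 to the remainder.
  remainder -\tfrac{1}{2}x_2^{3} - 4x_2^{2} - 18x_2 ≠ 0; add h_4 = -\tfrac{1}{2}x_2^{3} - 4x_2^{2} - 18x_2 to the basis.

S(f_1,f_3): lcm = x_1x_2. S = -4x_1 - x_2 + 4.
  leading term x_1: subtract (4)·f_3 from -4x_1 - x_2 + 4 → -x_2
  leading term x_2: no divisor's leading term divides it; move -x_2 to the remainder.
  remainder -x_2 ≠ 0; add h_5 = -x_2 to the basis.

S(f_2,f_3): lcm = x_1^{2}. S = 8x_1x_2 + \tfrac{1}{2}x_2^{2} + 8x_1 - 10x_2 - 8.
  leading term x_1x_2: subtract (8)·f_1 from 8x_1x_2 + \tfrac{1}{2}x_2^{2} + 8x_1 - 10x_2 - 8 → \tfrac{1}{2}x_2^{2} + 40x_1 + 6x_2 - 40
  leading term x_2^{2}: subtract (-\tfrac{1}{2}x_2)·h_5 from \tfrac{1}{2}x_2^{2} + 40x_1 + 6x_2 - 40 → 40x_1 + 6x_2 - 40
  leading term x_1: subtract (-40)·f_3 from 40x_1 + 6x_2 - 40 → 6x_2
  leading term x_2: subtract (-6)·h_5 from 6x_2 → 0
  remainder 0.

S(f_1,h_4): lcm = x_1x_2^{3}. S = -12x_1x_2^{2} - 2x_2^{3} - 36x_1x_2 + 4x_2^{2}.
  leading term x_1x_2^{2}: subtract (-12x_2)·f_1 from -12x_1x_2^{2} - 2x_2^{3} - 36x_1x_2 + 4x_2^{2} → -2x_2^{3} - 84x_1x_2 - 20x_2^{2} + 48x_2
  leading term x_2^{3}: subtract (4)·h_4 from -2x_2^{3} - 84x_1x_2 - 20x_2^{2} + 48x_2 → -84x_1x_2 - 4x_2^{2} + 120x_2
  leading term x_1x_2: subtract (-84)·f_1 from -84x_1x_2 - 4x_2^{2} + 120x_2 → -4x_2^{2} - 336x_1 - 48x_2 + 336
  leading term x_2^{2}: subtract (4x_2)·h_5 from -4x_2^{2} - 336x_1 - 48x_2 + 336 → -336x_1 - 48x_2 + 336
  leading term x_1: subtract (336)·f_3 from -336x_1 - 48x_2 + 336 → -48x_2
  leading term x_2: subtract (48)·h_5 from -48x_2 → 0
  remainder 0.

S(f_2,h_4): leading monomials are coprime, so the S-polynomial reduces to 0 (Buchberger's first criterion).
S(f_3,h_4): leading monomials are coprime, so the S-polynomial reduces to 0 (Buchberger's first criterion).
S(f_1,h_5): lcm = x_1x_2. S = -4x_1 - 2x_2 + 4.
  leading term x_1: subtract (4)·f_3 from -4x_1 - 2x_2 + 4 → -2x_2
  leading term x_2: subtract (2)·h_5 from -2x_2 → 0
  remainder 0.

S(f_2,h_5): leading monomials are coprime, so the S-polynomial reduces to 0 (Buchberger's first criterion).
S(f_3,h_5): leading monomials are coprime, so the S-polynomial reduces to 0 (Buchberger's first criterion).
S(h_4,h_5): lcm = x_2^{3}. S = 8x_2^{2} + 36x_2.
  leading term x_2^{2}: subtract (-8x_2)·h_5 from 8x_2^{2} + 36x_2 → 36x_2
  leading term x_2: subtract (-36)·h_5 from 36x_2 → 0
  remainder 0.

Every S-polynomial of the final basis reduces to 0, so we have a Gröbner basis.
Inter-reduce: drop elements whose leading term is divisible by another's, tail-reduce, and make monic.
Reduced Gröbner basis: {x_1 - 1, x_2}.
Label its elements g_1 = x_1 - 1, g_2 = x_2.

Reduce p = \tfrac{3}{2}x_1x_2 + 2x_1 - 5x_2 - 2 modulo G:
  leading term x_1x_2: subtract (\tfrac{3}{2}x_2)·g_1 from \tfrac{3}{2}x_1x_2 + 2x_1 - 5x_2 - 2 → 2x_1 - \tfrac{7}{2}x_2 - 2
  leading term x_1: subtract (2)·g_1 from 2x_1 - \tfrac{7}{2}x_2 - 2 → -\tfrac{7}{2}x_2
  leading term x_2: subtract (-\tfrac{7}{2})·g_2 from -\tfrac{7}{2}x_2 → 0
  normal form = 0.
Since the normal form is 0, p ∈ I.

\tfrac{3}{2}x_1x_2 + 2x_1 - 5x_2 - 2 lies in I (it reduces to 0).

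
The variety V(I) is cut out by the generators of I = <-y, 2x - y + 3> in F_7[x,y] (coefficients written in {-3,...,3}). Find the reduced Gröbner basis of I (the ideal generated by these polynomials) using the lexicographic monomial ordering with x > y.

f_1 = -y, LT = y.
f_2 = 2x - y + 3, LT = x.

The S-polynomials (S(f_1,f_2)) all reduce to 0 modulo the current basis, so we have a Gröbner basis.

G = {x - 2, y}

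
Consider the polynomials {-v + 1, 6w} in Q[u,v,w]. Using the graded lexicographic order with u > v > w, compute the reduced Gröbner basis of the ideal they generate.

G = {v - 1, w}

f_1 = -v + 1, LT = v.
f_2 = 6w, LT = w.

The S-polynomials (S(f_1,f_2)) all reduce to 0 modulo the current basis, so we have a Gröbner basis.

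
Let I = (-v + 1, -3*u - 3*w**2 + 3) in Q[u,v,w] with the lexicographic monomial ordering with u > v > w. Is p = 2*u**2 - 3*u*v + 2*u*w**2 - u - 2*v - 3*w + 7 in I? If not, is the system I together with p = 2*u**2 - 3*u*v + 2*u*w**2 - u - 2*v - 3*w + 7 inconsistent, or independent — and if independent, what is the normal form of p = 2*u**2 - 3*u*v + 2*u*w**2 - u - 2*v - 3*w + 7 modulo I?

2*u**2 - 3*u*v + 2*u*w**2 - u - 2*v - 3*w + 7 is independent of I; its normal form modulo I is 2*w**2 - 3*w + 3.

First compute the reduced Gröbner basis of I by Buchberger's algorithm.
f_1 = -v + 1, LT = v.
f_2 = -3*u - 3*w**2 + 3, LT = u.

S(f_1,f_2): leading monomials are coprime, so the S-polynomial reduces to 0 (Buchberger's first criterion).
Every S-polynomial of the final basis reduces to 0, so we have a Gröbner basis.
Inter-reduce: drop elements whose leading term is divisible by another's, tail-reduce, and make monic.
Reduced Gröbner basis: {u + w**2 - 1, v - 1}.
Label its elements g_1 = u + w**2 - 1, g_2 = v - 1.

Reduce p = 2*u**2 - 3*u*v + 2*u*w**2 - u - 2*v - 3*w + 7 modulo G:
  leading term u**2: subtract (2*u)·g_1 from 2*u**2 - 3*u*v + 2*u*w**2 - u - 2*v - 3*w + 7 → -3*u*v + u - 2*v - 3*w + 7
  leading term u*v: subtract (-3*v)·g_1 from -3*u*v + u - 2*v - 3*w + 7 → u + 3*v*w**2 - 5*v - 3*w + 7
  leading term u: subtract (1)·g_1 from u + 3*v*w**2 - 5*v - 3*w + 7 → 3*v*w**2 - 5*v - w**2 - 3*w + 8
  leading term v*w**2: subtract (3*w**2)·g_2 from 3*v*w**2 - 5*v - w**2 - 3*w + 8 → -5*v + 2*w**2 - 3*w + 8
  leading term v: subtract (-5)·g_2 from -5*v + 2*w**2 - 3*w + 8 → 2*w**2 - 3*w + 3
  leading term w**2: no divisor's leading term divides it; move 2*w**2 to the remainder.
  leading term w: no divisor's leading term divides it; move -3*w to the remainder.
  leading term 1: no divisor's leading term divides it; move 3 to the remainder.
  normal form = 2*w**2 - 3*w + 3.
The normal form is nonzero, so p ∉ I. Since p minus its normal form lies in I, I + (p) = I + (r) where r = 2*w**2 - 3*w + 3; decide whether this ideal is the whole ring.
Run Buchberger on G together with r (pairs among the g_i already reduce to 0 since G is a Gröbner basis):
g_1 = u + w**2 - 1, LT = u.
g_2 = v - 1, LT = v.
r = 2*w**2 - 3*w + 3, LT = w**2.

S(g_1,g_2): leading monomials are coprime, so the S-polynomial reduces to 0 (Buchberger's first criterion).
S(g_1,r): leading monomials are coprime, so the S-polynomial reduces to 0 (Buchberger's first criterion).
S(g_2,r): leading monomials are coprime, so the S-polynomial reduces to 0 (Buchberger's first criterion).
Every S-polynomial of the final basis reduces to 0, so we have a Gröbner basis.
Inter-reduce: drop elements whose leading term is divisible by another's, tail-reduce, and make monic.
Reduced Gröbner basis: {u + 3/2*w - 5/2, v - 1, w**2 - 3/2*w + 3/2}.
The reduced Gröbner basis of I + (p) is {u + 3/2*w - 5/2, v - 1, w**2 - 3/2*w + 3/2} ≠ {1}, a proper ideal, so the enlarged system stays consistent: p is independent of I, with normal form 2*w**2 - 3*w + 3.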